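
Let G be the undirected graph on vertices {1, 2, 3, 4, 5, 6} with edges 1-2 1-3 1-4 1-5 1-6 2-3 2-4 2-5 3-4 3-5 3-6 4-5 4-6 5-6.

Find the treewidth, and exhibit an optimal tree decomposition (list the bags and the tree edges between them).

Each bag holds 5 vertices, so the decomposition has width 4, which upper-bounds the treewidth. On the other hand G contains the 5-clique {1, 2, 3, 4, 5}. A clique must lie in a single bag of any decomposition, so no decomposition can have width below 4. Hence tw(G) = 4 exactly.

Treewidth 4.
One such decomposition:
Bags: B1 = {1, 2, 3, 4, 5}  B2 = {1, 3, 4, 5, 6}
Tree: B1–B2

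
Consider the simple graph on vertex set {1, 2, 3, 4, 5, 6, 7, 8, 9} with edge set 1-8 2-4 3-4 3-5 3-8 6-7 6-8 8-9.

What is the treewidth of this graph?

A width-1 tree decomposition is:
Bags: B1 = {1, 8}  B2 = {8, 9}  B3 = {3, 8}  B4 = {3, 5}  B5 = {6, 8}  B6 = {3, 4}  B7 = {2, 4}  B8 = {6, 7}
Tree: B1–B2, B1–B3, B3–B4, B3–B5, B3–B6, B6–B7, B5–B8
Every bag has size at most 2, so the width is 2 − 1 = 1 and tw(G) ≤ 1. Since G has at least one edge (e.g. 1–8), it is not an edgeless graph, so tw(G) ≥ 1. The upper and lower bounds meet at 1, so that is the treewidth.

1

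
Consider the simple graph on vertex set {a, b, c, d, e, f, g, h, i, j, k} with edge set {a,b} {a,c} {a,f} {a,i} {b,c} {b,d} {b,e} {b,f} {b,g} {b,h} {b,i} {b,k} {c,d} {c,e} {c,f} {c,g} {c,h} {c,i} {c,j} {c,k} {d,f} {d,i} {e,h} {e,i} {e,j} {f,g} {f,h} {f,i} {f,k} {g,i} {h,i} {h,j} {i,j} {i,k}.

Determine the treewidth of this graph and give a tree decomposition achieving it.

Treewidth 4.
Bags: B1 = {b, c, f, h, i}  B2 = {b, c, e, h, i}  B3 = {b, c, f, i, k}  B4 = {a, b, c, f, i}  B5 = {b, c, d, f, i}  B6 = {c, e, h, i, j}  B7 = {b, c, f, g, i}
Tree: B1–B2, B1–B3, B3–B4, B4–B5, B2–B6, B3–B7

The largest bag has 5 vertices, giving width 4; this decomposition certifies tw(G) ≤ 4. On the other hand G contains the 5-clique {c, e, h, i, j}. A clique must lie in a single bag of any decomposition, so no decomposition can have width below 4. The upper and lower bounds meet at 4, so that is the treewidth.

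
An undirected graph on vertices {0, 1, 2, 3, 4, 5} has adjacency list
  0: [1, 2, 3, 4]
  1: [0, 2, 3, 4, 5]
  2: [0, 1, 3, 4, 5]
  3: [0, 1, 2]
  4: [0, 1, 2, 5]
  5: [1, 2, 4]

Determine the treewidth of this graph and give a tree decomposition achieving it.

Every bag has size at most 4, so the width is 4 − 1 = 3 and tw(G) ≤ 3. Conversely, {0, 1, 2, 3} is a clique of size 4, and the vertices of any clique must share a bag in every tree decomposition; so some bag has ≥ 4 vertices and tw(G) ≥ 3. The upper and lower bounds meet at 3, so that is the treewidth.

Treewidth 3.
One such decomposition:
Bags: B1 = {1, 2, 4, 5}  B2 = {0, 1, 2, 4}  B3 = {0, 1, 2, 3}
Tree: B1–B2, B2–B3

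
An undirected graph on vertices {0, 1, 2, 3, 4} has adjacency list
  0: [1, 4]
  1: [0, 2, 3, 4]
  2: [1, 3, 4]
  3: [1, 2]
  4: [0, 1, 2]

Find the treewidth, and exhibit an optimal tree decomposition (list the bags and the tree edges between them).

The largest bag has 3 vertices, giving width 2; this decomposition certifies tw(G) ≤ 2. For the lower bound, the 3 vertices {0, 1, 4} are pairwise adjacent, and any tree decomposition puts a clique entirely inside one bag — forcing width ≥ 2. Therefore the treewidth is 2.

Treewidth 2.
One optimal decomposition is:
Bags: B1 = {1, 2, 3}  B2 = {1, 2, 4}  B3 = {0, 1, 4}
Tree: B1–B2, B2–B3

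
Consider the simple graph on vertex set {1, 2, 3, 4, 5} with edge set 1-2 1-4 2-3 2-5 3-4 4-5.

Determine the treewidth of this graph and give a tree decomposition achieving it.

Each bag holds 3 vertices, so the decomposition has width 2, which upper-bounds the treewidth. Since 4–1–2–3–4 is a cycle in G, G is not acyclic. Forests are exactly the graphs of treewidth ≤ 1, so tw(G) ≥ 2. The upper and lower bounds meet at 2, so that is the treewidth.

Treewidth 2.
One optimal decomposition is:
Bags: B1 = {1, 2, 4}  B2 = {2, 3, 4}  B3 = {2, 4, 5}
Tree: B1–B2, B2–B3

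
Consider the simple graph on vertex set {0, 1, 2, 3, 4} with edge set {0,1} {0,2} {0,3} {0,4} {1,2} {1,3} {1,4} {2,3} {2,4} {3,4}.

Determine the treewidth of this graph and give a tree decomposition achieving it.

Treewidth 4.
Bags: B1 = {0, 1, 2, 3, 4}
Tree: (single bag)

With just one bag of size 5, the width is 5 − 1 = 4, so tw(G) ≤ 4. For the lower bound, the 5 vertices {0, 1, 2, 3, 4} are pairwise adjacent, and any tree decomposition puts a clique entirely inside one bag — forcing width ≥ 4. Combining the bounds, tw(G) = 4.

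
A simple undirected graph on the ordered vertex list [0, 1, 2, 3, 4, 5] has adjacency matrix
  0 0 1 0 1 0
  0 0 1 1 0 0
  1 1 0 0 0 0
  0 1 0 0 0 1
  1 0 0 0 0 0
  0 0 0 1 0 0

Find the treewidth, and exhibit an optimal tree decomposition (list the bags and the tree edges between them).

Treewidth 1.
Bags: B1 = {3, 5}  B2 = {1, 3}  B3 = {1, 2}  B4 = {0, 2}  B5 = {0, 4}
Tree: B1–B2, B2–B3, B3–B4, B4–B5

Every bag has size at most 2, so the width is 2 − 1 = 1 and tw(G) ≤ 1. Since G has at least one edge (e.g. 5–3), it is not an edgeless graph, so tw(G) ≥ 1. Combining the bounds, tw(G) = 1.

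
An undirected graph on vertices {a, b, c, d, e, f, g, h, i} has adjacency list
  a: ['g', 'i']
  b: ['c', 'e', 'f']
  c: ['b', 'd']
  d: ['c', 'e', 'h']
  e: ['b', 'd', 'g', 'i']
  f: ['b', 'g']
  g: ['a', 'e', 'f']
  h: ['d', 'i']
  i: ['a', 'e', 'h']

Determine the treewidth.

3

A width-3 tree decomposition is:
Bags: B1 = {c, d, h, i}  B2 = {c, d, e, i}  B3 = {b, c, e, i}  B4 = {a, b, e, i}  B5 = {a, b, e, g}  B6 = {a, b, f, g}
Tree: B1–B2, B2–B3, B3–B4, B4–B5, B5–B6
Each bag holds 4 vertices, so the decomposition has width 3, which upper-bounds the treewidth. For the lower bound: the 4 vertex sets {c,d,h}, {i}, {e}, {a,b,f,g} are disjoint, each induces a connected subgraph, and every pair is joined by at least one edge of G. Contracting each set to a single vertex therefore yields K_{4} as a minor, and since treewidth is minor-monotone, tw(G) ≥ tw(K_{4}) = 3. Combining the bounds, tw(G) = 3.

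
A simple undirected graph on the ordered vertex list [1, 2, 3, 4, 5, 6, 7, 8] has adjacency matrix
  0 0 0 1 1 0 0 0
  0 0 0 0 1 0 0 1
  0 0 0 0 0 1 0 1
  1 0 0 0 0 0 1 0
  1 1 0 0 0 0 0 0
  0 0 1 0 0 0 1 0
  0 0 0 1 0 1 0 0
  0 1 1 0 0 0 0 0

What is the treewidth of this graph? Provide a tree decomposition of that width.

The largest bag has 3 vertices, giving width 2; this decomposition certifies tw(G) ≤ 2. The edges 1–4–7–6–3–8–2–5–1 form a cycle, so G is not a tree and its treewidth is at least 2. The upper and lower bounds meet at 2, so that is the treewidth.

Treewidth 2.
One optimal decomposition is:
Bags: B1 = {1, 4, 7}  B2 = {1, 6, 7}  B3 = {1, 3, 6}  B4 = {1, 3, 8}  B5 = {1, 2, 8}  B6 = {1, 2, 5}
Tree: B1–B2, B2–B3, B3–B4, B4–B5, B5–B6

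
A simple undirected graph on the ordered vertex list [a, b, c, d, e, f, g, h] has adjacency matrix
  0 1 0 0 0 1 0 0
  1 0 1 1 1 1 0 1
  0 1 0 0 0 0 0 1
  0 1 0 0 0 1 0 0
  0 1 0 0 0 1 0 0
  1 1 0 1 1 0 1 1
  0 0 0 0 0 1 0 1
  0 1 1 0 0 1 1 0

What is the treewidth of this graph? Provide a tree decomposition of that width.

Every bag has size at most 3, so the width is 3 − 1 = 2 and tw(G) ≤ 2. For the lower bound, the 3 vertices {b, c, h} are pairwise adjacent, and any tree decomposition puts a clique entirely inside one bag — forcing width ≥ 2. The upper and lower bounds meet at 2, so that is the treewidth.

Treewidth 2.
Bags: B1 = {b, f, h}  B2 = {f, g, h}  B3 = {a, b, f}  B4 = {b, c, h}  B5 = {b, d, f}  B6 = {b, e, f}
Tree: B1–B2, B1–B3, B1–B4, B3–B5, B1–B6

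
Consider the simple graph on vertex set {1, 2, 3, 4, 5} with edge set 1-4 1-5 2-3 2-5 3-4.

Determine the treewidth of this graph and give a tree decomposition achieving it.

Treewidth 2.
One such decomposition:
Bags: B1 = {1, 2, 5}  B2 = {1, 2, 4}  B3 = {2, 3, 4}
Tree: B1–B2, B2–B3

Every bag has size at most 3, so the width is 3 − 1 = 2 and tw(G) ≤ 2. The edges 2–5–1–4–3–2 form a cycle, so G is not a tree and its treewidth is at least 2. Hence tw(G) = 2 exactly.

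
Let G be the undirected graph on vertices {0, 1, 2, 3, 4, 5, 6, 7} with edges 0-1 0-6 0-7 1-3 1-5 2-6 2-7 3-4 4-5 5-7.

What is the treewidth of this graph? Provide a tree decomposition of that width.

Every bag has size at most 3, so the width is 3 − 1 = 2 and tw(G) ≤ 2. Since 4–3–1–5–4 is a cycle in G, G is not acyclic. Forests are exactly the graphs of treewidth ≤ 1, so tw(G) ≥ 2. Therefore the treewidth is 2.

Treewidth 2.
Bags: B1 = {3, 4, 5}  B2 = {1, 3, 5}  B3 = {1, 5, 7}  B4 = {0, 1, 7}  B5 = {0, 2, 7}  B6 = {0, 2, 6}
Tree: B1–B2, B2–B3, B3–B4, B4–B5, B5–B6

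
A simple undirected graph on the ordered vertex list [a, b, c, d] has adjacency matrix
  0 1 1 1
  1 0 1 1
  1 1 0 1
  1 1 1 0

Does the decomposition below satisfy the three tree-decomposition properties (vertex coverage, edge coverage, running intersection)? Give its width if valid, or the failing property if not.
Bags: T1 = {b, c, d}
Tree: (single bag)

No — vertex a appears in no bag.

A tree decomposition must satisfy three properties: every vertex lies in some bag; for every edge, both endpoints lie together in some bag; and for every vertex, the bags containing it form a connected subtree. Here vertex a appears in no bag, so the decomposition is invalid.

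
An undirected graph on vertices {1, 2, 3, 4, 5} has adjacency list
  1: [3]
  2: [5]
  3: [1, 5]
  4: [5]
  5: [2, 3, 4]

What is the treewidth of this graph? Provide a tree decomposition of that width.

Every bag has size at most 2, so the width is 2 − 1 = 1 and tw(G) ≤ 1. G has an edge, so its treewidth is at least 1. The upper and lower bounds meet at 1, so that is the treewidth.

Treewidth 1.
One optimal decomposition is:
Bags: B1 = {2, 5}  B2 = {4, 5}  B3 = {3, 5}  B4 = {1, 3}
Tree: B1–B2, B2–B3, B3–B4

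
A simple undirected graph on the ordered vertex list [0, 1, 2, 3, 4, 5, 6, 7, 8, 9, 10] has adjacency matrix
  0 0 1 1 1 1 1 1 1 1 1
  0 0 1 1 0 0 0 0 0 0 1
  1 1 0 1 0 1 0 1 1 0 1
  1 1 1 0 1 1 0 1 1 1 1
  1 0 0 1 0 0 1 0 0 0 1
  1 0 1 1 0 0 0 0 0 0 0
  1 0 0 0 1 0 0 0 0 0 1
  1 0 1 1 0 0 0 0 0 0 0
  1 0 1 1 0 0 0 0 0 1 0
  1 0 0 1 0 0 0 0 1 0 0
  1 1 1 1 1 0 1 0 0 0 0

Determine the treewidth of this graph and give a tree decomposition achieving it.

Treewidth 3.
One such decomposition:
Bags: B1 = {0, 2, 3, 8}  B2 = {0, 2, 3, 5}  B3 = {0, 2, 3, 10}  B4 = {1, 2, 3, 10}  B5 = {0, 3, 4, 10}  B6 = {0, 4, 6, 10}  B7 = {0, 2, 3, 7}  B8 = {0, 3, 8, 9}
Tree: B1–B2, B1–B3, B3–B4, B3–B5, B5–B6, B2–B7, B1–B8

The largest bag has 4 vertices, giving width 3; this decomposition certifies tw(G) ≤ 3. Conversely, {0, 3, 8, 9} is a clique of size 4, and the vertices of any clique must share a bag in every tree decomposition; so some bag has ≥ 4 vertices and tw(G) ≥ 3. Therefore the treewidth is 3.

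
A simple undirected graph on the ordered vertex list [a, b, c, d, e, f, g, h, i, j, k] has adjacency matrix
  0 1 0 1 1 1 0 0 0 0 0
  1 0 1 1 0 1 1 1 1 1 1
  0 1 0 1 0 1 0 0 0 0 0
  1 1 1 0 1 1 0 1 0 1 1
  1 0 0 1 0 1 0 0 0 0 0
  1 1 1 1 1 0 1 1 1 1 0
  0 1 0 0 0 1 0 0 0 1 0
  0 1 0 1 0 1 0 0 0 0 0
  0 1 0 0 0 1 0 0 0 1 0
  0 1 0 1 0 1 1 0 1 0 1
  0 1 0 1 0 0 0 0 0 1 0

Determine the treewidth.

A width-3 tree decomposition is:
Bags: B1 = {a, b, d, f}  B2 = {b, c, d, f}  B3 = {a, d, e, f}  B4 = {b, d, f, h}  B5 = {b, d, f, j}  B6 = {b, f, g, j}  B7 = {b, d, j, k}  B8 = {b, f, i, j}
Tree: B1–B2, B1–B3, B1–B4, B1–B5, B5–B6, B5–B7, B5–B8
Each bag holds 4 vertices, so the decomposition has width 3, which upper-bounds the treewidth. On the other hand G contains the 4-clique {a, d, e, f}. A clique must lie in a single bag of any decomposition, so no decomposition can have width below 3. Therefore the treewidth is 3.

3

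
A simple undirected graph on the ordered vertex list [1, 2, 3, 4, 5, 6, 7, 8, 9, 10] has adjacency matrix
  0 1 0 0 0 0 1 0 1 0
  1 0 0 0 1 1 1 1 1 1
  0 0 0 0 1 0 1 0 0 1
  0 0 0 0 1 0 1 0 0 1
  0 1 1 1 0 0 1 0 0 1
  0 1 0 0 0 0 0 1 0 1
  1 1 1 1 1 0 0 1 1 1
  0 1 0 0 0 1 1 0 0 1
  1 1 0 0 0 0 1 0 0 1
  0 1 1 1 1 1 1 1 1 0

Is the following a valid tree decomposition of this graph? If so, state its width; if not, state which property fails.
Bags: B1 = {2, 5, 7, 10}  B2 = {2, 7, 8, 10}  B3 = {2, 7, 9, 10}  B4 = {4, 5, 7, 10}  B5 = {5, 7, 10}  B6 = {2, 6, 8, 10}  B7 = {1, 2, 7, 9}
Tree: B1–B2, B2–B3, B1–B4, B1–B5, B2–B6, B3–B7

No — vertex 3 appears in no bag.

A tree decomposition must satisfy three properties: every vertex lies in some bag; for every edge, both endpoints lie together in some bag; and for every vertex, the bags containing it form a connected subtree. Here vertex 3 appears in no bag, so the decomposition is invalid.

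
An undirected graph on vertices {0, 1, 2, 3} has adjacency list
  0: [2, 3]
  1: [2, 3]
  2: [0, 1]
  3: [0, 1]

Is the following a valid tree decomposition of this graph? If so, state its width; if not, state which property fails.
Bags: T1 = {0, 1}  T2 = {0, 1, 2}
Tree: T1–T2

A tree decomposition must satisfy three properties: every vertex lies in some bag; for every edge, both endpoints lie together in some bag; and for every vertex, the bags containing it form a connected subtree. Here vertex 3 appears in no bag, so the decomposition is invalid.

No — vertex 3 appears in no bag.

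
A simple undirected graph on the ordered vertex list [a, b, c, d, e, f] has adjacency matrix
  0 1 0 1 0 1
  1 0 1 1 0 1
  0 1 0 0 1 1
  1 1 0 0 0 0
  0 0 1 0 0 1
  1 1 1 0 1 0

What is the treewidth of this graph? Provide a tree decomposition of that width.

Each bag holds 3 vertices, so the decomposition has width 2, which upper-bounds the treewidth. For the lower bound, the 3 vertices {a, b, d} are pairwise adjacent, and any tree decomposition puts a clique entirely inside one bag — forcing width ≥ 2. Hence tw(G) = 2 exactly.

Treewidth 2.
Bags: B1 = {b, c, f}  B2 = {a, b, f}  B3 = {c, e, f}  B4 = {a, b, d}
Tree: B1–B2, B1–B3, B2–B4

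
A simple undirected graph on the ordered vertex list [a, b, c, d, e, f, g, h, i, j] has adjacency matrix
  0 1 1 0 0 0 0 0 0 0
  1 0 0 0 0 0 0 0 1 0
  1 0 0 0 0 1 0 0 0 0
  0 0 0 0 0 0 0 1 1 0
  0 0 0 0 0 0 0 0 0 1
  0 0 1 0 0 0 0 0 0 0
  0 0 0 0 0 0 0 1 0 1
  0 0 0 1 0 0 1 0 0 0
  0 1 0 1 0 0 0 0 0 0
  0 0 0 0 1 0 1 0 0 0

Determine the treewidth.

1

A width-1 tree decomposition is:
Bags: B1 = {e, j}  B2 = {g, j}  B3 = {g, h}  B4 = {d, h}  B5 = {d, i}  B6 = {b, i}  B7 = {a, b}  B8 = {a, c}  B9 = {c, f}
Tree: B1–B2, B2–B3, B3–B4, B4–B5, B5–B6, B6–B7, B7–B8, B8–B9
Each bag holds 2 vertices, so the decomposition has width 1, which upper-bounds the treewidth. Any graph with an edge has treewidth ≥ 1, and G has the edge e–j. The upper and lower bounds meet at 1, so that is the treewidth.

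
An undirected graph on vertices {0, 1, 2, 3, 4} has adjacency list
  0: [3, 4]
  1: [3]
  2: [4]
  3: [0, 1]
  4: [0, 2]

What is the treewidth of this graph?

1

A width-1 tree decomposition is:
Bags: B1 = {2, 4}  B2 = {0, 4}  B3 = {0, 3}  B4 = {1, 3}
Tree: B1–B2, B2–B3, B3–B4
Each bag holds 2 vertices, so the decomposition has width 1, which upper-bounds the treewidth. Any graph with an edge has treewidth ≥ 1, and G has the edge 2–4. Hence tw(G) = 1 exactly.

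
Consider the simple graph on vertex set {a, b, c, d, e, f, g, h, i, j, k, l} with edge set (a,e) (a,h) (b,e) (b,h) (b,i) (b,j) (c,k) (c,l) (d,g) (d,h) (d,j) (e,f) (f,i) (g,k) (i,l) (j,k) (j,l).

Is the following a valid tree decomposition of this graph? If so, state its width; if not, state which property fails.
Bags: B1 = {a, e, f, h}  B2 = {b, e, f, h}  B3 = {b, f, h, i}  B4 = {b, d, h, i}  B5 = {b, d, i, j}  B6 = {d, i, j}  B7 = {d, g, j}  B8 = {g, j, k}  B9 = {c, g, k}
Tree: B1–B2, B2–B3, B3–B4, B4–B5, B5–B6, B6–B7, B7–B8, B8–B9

A tree decomposition must satisfy three properties: every vertex lies in some bag; for every edge, both endpoints lie together in some bag; and for every vertex, the bags containing it form a connected subtree. Here vertex l appears in no bag, so the decomposition is invalid.

No — vertex l appears in no bag.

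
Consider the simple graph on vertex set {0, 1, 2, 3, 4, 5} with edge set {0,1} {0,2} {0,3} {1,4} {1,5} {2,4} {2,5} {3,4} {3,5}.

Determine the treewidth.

A width-3 tree decomposition is:
Bags: B1 = {1, 2, 3, 4}  B2 = {1, 2, 3, 5}  B3 = {0, 1, 2, 3}
Tree: B1–B2, B2–B3
Every bag has size at most 4, so the width is 4 − 1 = 3 and tw(G) ≤ 3. For the lower bound: the 4 vertex sets {3,4}, {1,5}, {2}, {0} are disjoint, each induces a connected subgraph, and every pair is joined by at least one edge of G. Contracting each set to a single vertex therefore yields K_{4} as a minor, and since treewidth is minor-monotone, tw(G) ≥ tw(K_{4}) = 3. The upper and lower bounds meet at 3, so that is the treewidth.

3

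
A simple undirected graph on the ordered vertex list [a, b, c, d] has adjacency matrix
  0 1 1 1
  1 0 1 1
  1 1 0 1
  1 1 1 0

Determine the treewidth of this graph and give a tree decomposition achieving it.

With just one bag of size 4, the width is 4 − 1 = 3, so tw(G) ≤ 3. Conversely, {a, b, c, d} is a clique of size 4, and the vertices of any clique must share a bag in every tree decomposition; so some bag has ≥ 4 vertices and tw(G) ≥ 3. Therefore the treewidth is 3.

Treewidth 3.
One optimal decomposition is:
Bags: B1 = {a, b, c, d}
Tree: (single bag)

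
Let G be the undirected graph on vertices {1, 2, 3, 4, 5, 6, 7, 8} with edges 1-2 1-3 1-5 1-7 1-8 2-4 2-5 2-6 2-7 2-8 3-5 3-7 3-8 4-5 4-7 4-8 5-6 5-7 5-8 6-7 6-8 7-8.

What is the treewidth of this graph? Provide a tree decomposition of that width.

Each bag holds 5 vertices, so the decomposition has width 4, which upper-bounds the treewidth. On the other hand G contains the 5-clique {1, 2, 5, 7, 8}. A clique must lie in a single bag of any decomposition, so no decomposition can have width below 4. The upper and lower bounds meet at 4, so that is the treewidth.

Treewidth 4.
One such decomposition:
Bags: B1 = {1, 2, 5, 7, 8}  B2 = {1, 3, 5, 7, 8}  B3 = {2, 4, 5, 7, 8}  B4 = {2, 5, 6, 7, 8}
Tree: B1–B2, B1–B3, B3–B4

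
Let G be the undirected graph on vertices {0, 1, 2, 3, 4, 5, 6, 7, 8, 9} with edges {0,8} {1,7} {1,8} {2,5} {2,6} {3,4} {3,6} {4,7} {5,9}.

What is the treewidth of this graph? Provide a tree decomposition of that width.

Every bag has size at most 2, so the width is 2 − 1 = 1 and tw(G) ≤ 1. Since G has at least one edge (e.g. 0–8), it is not an edgeless graph, so tw(G) ≥ 1. Hence tw(G) = 1 exactly.

Treewidth 1.
Bags: B1 = {0, 8}  B2 = {1, 8}  B3 = {1, 7}  B4 = {4, 7}  B5 = {3, 4}  B6 = {3, 6}  B7 = {2, 6}  B8 = {2, 5}  B9 = {5, 9}
Tree: B1–B2, B2–B3, B3–B4, B4–B5, B5–B6, B6–B7, B7–B8, B8–B9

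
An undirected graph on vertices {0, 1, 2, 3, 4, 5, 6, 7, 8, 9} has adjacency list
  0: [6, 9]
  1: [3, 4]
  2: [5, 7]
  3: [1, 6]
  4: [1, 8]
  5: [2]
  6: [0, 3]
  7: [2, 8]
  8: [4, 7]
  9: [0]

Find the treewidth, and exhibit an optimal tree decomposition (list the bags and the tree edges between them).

Each bag holds 2 vertices, so the decomposition has width 1, which upper-bounds the treewidth. Since G has at least one edge (e.g. 5–2), it is not an edgeless graph, so tw(G) ≥ 1. Hence tw(G) = 1 exactly.

Treewidth 1.
One optimal decomposition is:
Bags: B1 = {2, 5}  B2 = {2, 7}  B3 = {7, 8}  B4 = {4, 8}  B5 = {1, 4}  B6 = {1, 3}  B7 = {3, 6}  B8 = {0, 6}  B9 = {0, 9}
Tree: B1–B2, B2–B3, B3–B4, B4–B5, B5–B6, B6–B7, B7–B8, B8–B9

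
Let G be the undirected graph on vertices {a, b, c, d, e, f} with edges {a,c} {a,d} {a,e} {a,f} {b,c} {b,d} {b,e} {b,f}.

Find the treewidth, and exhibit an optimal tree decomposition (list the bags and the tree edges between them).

The largest bag has 3 vertices, giving width 2; this decomposition certifies tw(G) ≤ 2. The edges e–b–d–a–e form a cycle, so G is not a tree and its treewidth is at least 2. Therefore the treewidth is 2.

Treewidth 2.
One such decomposition:
Bags: B1 = {a, b, e}  B2 = {a, b, d}  B3 = {a, b, f}  B4 = {a, b, c}
Tree: B1–B2, B2–B3, B3–B4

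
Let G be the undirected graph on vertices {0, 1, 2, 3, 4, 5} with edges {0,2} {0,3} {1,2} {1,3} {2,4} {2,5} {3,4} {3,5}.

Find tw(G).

2

A width-2 tree decomposition is:
Bags: B1 = {2, 3, 5}  B2 = {0, 2, 3}  B3 = {2, 3, 4}  B4 = {1, 2, 3}
Tree: B1–B2, B2–B3, B3–B4
Every bag has size at most 3, so the width is 3 − 1 = 2 and tw(G) ≤ 2. The edges 2–5–3–0–2 form a cycle, so G is not a tree and its treewidth is at least 2. Hence tw(G) = 2 exactly.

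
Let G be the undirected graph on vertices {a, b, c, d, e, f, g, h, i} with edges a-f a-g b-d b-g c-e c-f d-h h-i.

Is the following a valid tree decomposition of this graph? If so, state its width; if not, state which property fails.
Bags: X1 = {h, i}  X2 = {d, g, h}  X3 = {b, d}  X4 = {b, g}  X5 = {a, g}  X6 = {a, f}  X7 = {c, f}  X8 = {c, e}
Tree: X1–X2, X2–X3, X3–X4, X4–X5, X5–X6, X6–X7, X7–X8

No — bags containing vertex g are not connected in the tree.

A tree decomposition must satisfy three properties: every vertex lies in some bag; for every edge, both endpoints lie together in some bag; and for every vertex, the bags containing it form a connected subtree. Here bags containing vertex g are not connected in the tree, so the decomposition is invalid.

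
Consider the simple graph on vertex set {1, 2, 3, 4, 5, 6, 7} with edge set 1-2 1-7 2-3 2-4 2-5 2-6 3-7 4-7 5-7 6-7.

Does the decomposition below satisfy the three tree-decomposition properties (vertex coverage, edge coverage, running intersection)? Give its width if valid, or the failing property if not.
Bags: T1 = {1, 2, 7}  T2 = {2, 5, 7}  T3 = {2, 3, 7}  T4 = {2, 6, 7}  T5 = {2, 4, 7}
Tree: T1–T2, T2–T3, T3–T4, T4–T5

Every vertex of G appears in some bag (union = {1, 2, 3, 4, 5, 6, 7}); every edge is covered by a bag; and for each vertex v the set of bags containing v is connected in the bag tree. The decomposition is therefore valid. The largest bag has 3 vertices, so the width is 2.

Yes; width 2.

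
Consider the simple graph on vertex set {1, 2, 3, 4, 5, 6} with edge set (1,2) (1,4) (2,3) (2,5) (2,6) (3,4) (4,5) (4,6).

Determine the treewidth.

2

A width-2 tree decomposition is:
Bags: B1 = {2, 4, 6}  B2 = {2, 4, 5}  B3 = {1, 2, 4}  B4 = {2, 3, 4}
Tree: B1–B2, B2–B3, B3–B4
Every bag has size at most 3, so the width is 3 − 1 = 2 and tw(G) ≤ 2. The edges 6–2–5–4–6 form a cycle, so G is not a tree and its treewidth is at least 2. Hence tw(G) = 2 exactly.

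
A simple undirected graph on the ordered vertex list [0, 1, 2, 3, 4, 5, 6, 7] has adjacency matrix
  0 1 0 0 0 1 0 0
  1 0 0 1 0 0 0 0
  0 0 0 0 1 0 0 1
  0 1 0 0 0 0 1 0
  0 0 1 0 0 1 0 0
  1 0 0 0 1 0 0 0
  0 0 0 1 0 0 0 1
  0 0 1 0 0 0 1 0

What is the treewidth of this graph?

A width-2 tree decomposition is:
Bags: B1 = {0, 1, 5}  B2 = {1, 4, 5}  B3 = {1, 2, 4}  B4 = {1, 2, 7}  B5 = {1, 6, 7}  B6 = {1, 3, 6}
Tree: B1–B2, B2–B3, B3–B4, B4–B5, B5–B6
Every bag has size at most 3, so the width is 3 − 1 = 2 and tw(G) ≤ 2. For the lower bound, G contains the cycle 1–0–5–4–2–7–6–3–1, so G is not a forest; only forests have treewidth ≤ 1, hence tw(G) ≥ 2. Combining the bounds, tw(G) = 2.

2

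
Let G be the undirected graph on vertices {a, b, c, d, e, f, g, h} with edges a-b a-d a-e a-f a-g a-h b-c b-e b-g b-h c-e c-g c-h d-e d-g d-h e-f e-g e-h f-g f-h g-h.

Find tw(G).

A width-4 tree decomposition is:
Bags: B1 = {a, d, e, g, h}  B2 = {a, e, f, g, h}  B3 = {a, b, e, g, h}  B4 = {b, c, e, g, h}
Tree: B1–B2, B2–B3, B3–B4
The largest bag has 5 vertices, giving width 4; this decomposition certifies tw(G) ≤ 4. For the lower bound, the 5 vertices {b, c, e, g, h} are pairwise adjacent, and any tree decomposition puts a clique entirely inside one bag — forcing width ≥ 4. Hence tw(G) = 4 exactly.

4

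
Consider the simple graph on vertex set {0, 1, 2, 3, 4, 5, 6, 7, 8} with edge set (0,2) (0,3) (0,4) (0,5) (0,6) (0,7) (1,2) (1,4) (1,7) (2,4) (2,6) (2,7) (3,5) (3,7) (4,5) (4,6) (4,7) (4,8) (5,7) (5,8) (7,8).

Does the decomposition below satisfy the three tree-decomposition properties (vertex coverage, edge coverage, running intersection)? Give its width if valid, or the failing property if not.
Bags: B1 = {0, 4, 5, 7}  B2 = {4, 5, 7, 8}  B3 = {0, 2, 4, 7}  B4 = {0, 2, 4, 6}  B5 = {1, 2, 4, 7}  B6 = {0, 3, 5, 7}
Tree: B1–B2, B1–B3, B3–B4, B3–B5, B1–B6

Vertex coverage: the bags together contain {0, 1, 2, 3, 4, 5, 6, 7, 8}, the full vertex set. Edge coverage: each edge of G has both endpoints in at least one bag. Running intersection: for every vertex, the bags containing it form a connected subtree. All three properties hold, so this is a valid tree decomposition of width max|bag| − 1 = 3, and hence tw(G) ≤ 3.

Yes; width 3.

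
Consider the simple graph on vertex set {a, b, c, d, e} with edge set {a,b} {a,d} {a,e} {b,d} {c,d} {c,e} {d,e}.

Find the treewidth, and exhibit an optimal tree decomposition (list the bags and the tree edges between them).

Treewidth 2.
One optimal decomposition is:
Bags: B1 = {a, d, e}  B2 = {c, d, e}  B3 = {a, b, d}
Tree: B1–B2, B1–B3

Every bag has size at most 3, so the width is 3 − 1 = 2 and tw(G) ≤ 2. Conversely, {c, d, e} is a clique of size 3, and the vertices of any clique must share a bag in every tree decomposition; so some bag has ≥ 3 vertices and tw(G) ≥ 2. Therefore the treewidth is 2.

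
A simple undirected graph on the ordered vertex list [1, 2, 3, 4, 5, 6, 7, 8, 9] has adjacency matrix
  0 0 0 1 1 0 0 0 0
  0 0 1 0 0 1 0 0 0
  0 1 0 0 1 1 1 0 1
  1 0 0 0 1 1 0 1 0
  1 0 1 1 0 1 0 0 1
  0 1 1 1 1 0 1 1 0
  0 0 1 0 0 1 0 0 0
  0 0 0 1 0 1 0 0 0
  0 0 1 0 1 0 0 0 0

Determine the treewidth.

2

A width-2 tree decomposition is:
Bags: B1 = {3, 6, 7}  B2 = {3, 5, 6}  B3 = {4, 5, 6}  B4 = {4, 6, 8}  B5 = {1, 4, 5}  B6 = {3, 5, 9}  B7 = {2, 3, 6}
Tree: B1–B2, B2–B3, B3–B4, B3–B5, B2–B6, B2–B7
Each bag holds 3 vertices, so the decomposition has width 2, which upper-bounds the treewidth. For the lower bound, the 3 vertices {1, 4, 5} are pairwise adjacent, and any tree decomposition puts a clique entirely inside one bag — forcing width ≥ 2. The upper and lower bounds meet at 2, so that is the treewidth.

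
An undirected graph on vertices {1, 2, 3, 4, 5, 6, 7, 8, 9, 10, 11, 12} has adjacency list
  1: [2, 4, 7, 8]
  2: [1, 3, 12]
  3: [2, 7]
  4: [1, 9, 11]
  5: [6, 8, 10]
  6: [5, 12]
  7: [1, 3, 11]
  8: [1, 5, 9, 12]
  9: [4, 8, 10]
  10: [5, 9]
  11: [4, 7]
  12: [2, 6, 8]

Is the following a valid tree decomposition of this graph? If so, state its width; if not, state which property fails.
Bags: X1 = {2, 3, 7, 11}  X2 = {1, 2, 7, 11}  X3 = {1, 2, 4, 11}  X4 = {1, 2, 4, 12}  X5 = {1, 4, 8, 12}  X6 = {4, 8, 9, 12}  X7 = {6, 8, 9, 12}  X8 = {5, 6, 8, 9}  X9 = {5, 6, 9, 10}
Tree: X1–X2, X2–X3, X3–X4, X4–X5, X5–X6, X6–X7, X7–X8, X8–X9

Yes; width 3.

Every vertex of G appears in some bag (union = {1, 2, 3, 4, 5, 6, 7, 8, 9, 10, 11, 12}); every edge is covered by a bag; and for each vertex v the set of bags containing v is connected in the bag tree. The decomposition is therefore valid. The largest bag has 4 vertices, so the width is 3.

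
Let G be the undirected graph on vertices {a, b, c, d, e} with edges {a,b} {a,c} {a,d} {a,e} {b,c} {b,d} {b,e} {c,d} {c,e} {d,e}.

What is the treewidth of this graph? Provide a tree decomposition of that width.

Treewidth 4.
Bags: B1 = {a, b, c, d, e}
Tree: (single bag)

With just one bag of size 5, the width is 5 − 1 = 4, so tw(G) ≤ 4. Conversely, {a, b, c, d, e} is a clique of size 5, and the vertices of any clique must share a bag in every tree decomposition; so some bag has ≥ 5 vertices and tw(G) ≥ 4. Combining the bounds, tw(G) = 4.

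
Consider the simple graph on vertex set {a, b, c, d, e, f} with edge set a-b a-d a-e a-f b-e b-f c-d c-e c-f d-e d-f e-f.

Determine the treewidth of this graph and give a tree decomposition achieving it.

Treewidth 3.
One such decomposition:
Bags: B1 = {a, d, e, f}  B2 = {a, b, e, f}  B3 = {c, d, e, f}
Tree: B1–B2, B1–B3

Every bag has size at most 4, so the width is 4 − 1 = 3 and tw(G) ≤ 3. For the lower bound, the 4 vertices {c, d, e, f} are pairwise adjacent, and any tree decomposition puts a clique entirely inside one bag — forcing width ≥ 3. The upper and lower bounds meet at 3, so that is the treewidth.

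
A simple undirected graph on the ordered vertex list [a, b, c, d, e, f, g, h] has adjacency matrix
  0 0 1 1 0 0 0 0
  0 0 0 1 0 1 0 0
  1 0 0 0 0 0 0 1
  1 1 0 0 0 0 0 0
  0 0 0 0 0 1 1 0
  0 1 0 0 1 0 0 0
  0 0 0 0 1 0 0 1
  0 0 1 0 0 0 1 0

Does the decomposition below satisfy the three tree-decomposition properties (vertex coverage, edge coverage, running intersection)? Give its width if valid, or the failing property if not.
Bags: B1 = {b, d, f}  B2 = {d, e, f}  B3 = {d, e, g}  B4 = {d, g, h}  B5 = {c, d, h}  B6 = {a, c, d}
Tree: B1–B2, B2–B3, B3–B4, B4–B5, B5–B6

Checking the three conditions: (i) the bags cover all of {a, b, c, d, e, f, g, h}; (ii) for each edge, some bag contains both endpoints; (iii) the bags containing any fixed vertex form a subtree. All hold, so the decomposition is valid with width 3 − 1 = 2.

Yes; width 2.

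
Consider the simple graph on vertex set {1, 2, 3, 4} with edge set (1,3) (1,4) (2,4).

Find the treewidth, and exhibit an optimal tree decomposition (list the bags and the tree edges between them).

Every bag has size at most 2, so the width is 2 − 1 = 1 and tw(G) ≤ 1. Since G has at least one edge (e.g. 2–4), it is not an edgeless graph, so tw(G) ≥ 1. Hence tw(G) = 1 exactly.

Treewidth 1.
One such decomposition:
Bags: B1 = {2, 4}  B2 = {1, 4}  B3 = {1, 3}
Tree: B1–B2, B2–B3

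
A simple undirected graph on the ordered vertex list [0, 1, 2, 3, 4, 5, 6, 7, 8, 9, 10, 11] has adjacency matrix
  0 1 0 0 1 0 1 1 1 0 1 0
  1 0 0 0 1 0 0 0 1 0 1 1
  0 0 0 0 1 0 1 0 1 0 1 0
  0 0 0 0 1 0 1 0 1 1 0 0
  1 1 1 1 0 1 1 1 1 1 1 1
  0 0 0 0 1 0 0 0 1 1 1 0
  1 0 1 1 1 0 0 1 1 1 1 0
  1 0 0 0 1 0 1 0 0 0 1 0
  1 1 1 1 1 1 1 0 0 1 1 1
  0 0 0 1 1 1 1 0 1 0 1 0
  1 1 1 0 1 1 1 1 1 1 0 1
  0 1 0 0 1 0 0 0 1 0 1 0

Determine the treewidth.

4

A width-4 tree decomposition is:
Bags: B1 = {0, 1, 4, 8, 10}  B2 = {0, 4, 6, 8, 10}  B3 = {2, 4, 6, 8, 10}  B4 = {4, 6, 8, 9, 10}  B5 = {1, 4, 8, 10, 11}  B6 = {3, 4, 6, 8, 9}  B7 = {4, 5, 8, 9, 10}  B8 = {0, 4, 6, 7, 10}
Tree: B1–B2, B2–B3, B2–B4, B1–B5, B4–B6, B4–B7, B2–B8
Every bag has size at most 5, so the width is 5 − 1 = 4 and tw(G) ≤ 4. For the lower bound, the 5 vertices {0, 1, 4, 8, 10} are pairwise adjacent, and any tree decomposition puts a clique entirely inside one bag — forcing width ≥ 4. Hence tw(G) = 4 exactly.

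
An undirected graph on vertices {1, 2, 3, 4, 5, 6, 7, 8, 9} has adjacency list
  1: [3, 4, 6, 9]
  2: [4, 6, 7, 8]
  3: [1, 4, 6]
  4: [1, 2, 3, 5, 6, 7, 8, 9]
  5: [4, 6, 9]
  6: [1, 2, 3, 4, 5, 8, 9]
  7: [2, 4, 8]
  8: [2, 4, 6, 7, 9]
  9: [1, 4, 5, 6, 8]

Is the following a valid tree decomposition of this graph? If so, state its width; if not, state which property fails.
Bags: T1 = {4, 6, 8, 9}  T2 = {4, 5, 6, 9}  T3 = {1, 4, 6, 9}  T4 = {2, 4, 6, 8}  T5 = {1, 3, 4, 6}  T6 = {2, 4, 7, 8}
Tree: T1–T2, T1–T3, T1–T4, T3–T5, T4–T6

Yes; width 3.

Every vertex of G appears in some bag (union = {1, 2, 3, 4, 5, 6, 7, 8, 9}); every edge is covered by a bag; and for each vertex v the set of bags containing v is connected in the bag tree. The decomposition is therefore valid. The largest bag has 4 vertices, so the width is 3.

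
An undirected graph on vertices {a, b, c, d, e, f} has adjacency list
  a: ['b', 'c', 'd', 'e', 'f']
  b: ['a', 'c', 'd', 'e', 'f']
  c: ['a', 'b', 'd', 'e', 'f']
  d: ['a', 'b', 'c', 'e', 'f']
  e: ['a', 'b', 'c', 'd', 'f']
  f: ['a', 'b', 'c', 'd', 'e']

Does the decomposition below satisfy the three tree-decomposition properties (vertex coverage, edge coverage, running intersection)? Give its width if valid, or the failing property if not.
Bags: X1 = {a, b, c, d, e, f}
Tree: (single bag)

Checking the three conditions: (i) the bags cover all of {a, b, c, d, e, f}; (ii) for each edge, some bag contains both endpoints; (iii) the bags containing any fixed vertex form a subtree. All hold, so the decomposition is valid with width 6 − 1 = 5.

Yes; width 5.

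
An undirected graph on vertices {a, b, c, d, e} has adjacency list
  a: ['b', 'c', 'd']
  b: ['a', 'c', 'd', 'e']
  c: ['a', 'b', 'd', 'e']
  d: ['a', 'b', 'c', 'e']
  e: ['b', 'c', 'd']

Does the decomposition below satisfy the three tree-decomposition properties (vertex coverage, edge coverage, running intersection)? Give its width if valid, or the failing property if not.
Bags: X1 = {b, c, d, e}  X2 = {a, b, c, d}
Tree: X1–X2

Yes; width 3.

Vertex coverage: the bags together contain {a, b, c, d, e}, the full vertex set. Edge coverage: each edge of G has both endpoints in at least one bag. Running intersection: for every vertex, the bags containing it form a connected subtree. All three properties hold, so this is a valid tree decomposition of width max|bag| − 1 = 3, and hence tw(G) ≤ 3.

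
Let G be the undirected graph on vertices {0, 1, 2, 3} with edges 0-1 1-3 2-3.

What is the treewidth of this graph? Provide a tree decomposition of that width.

Each bag holds 2 vertices, so the decomposition has width 1, which upper-bounds the treewidth. G has an edge, so its treewidth is at least 1. Therefore the treewidth is 1.

Treewidth 1.
One optimal decomposition is:
Bags: B1 = {1, 3}  B2 = {0, 1}  B3 = {2, 3}
Tree: B1–B2, B1–B3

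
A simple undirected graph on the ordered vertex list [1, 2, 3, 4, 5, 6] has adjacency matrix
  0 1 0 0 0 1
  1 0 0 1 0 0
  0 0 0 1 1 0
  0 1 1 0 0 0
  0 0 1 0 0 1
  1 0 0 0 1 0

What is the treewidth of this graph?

2

A width-2 tree decomposition is:
Bags: B1 = {1, 2, 4}  B2 = {1, 4, 6}  B3 = {4, 5, 6}  B4 = {3, 4, 5}
Tree: B1–B2, B2–B3, B3–B4
Each bag holds 3 vertices, so the decomposition has width 2, which upper-bounds the treewidth. Since 4–2–1–6–5–3–4 is a cycle in G, G is not acyclic. Forests are exactly the graphs of treewidth ≤ 1, so tw(G) ≥ 2. Hence tw(G) = 2 exactly.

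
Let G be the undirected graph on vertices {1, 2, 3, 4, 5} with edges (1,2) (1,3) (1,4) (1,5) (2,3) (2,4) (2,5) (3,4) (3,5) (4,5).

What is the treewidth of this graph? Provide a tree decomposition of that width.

A single bag containing all 5 vertices is trivially a valid decomposition of width 4. Conversely, {1, 2, 3, 4, 5} is a clique of size 5, and the vertices of any clique must share a bag in every tree decomposition; so some bag has ≥ 5 vertices and tw(G) ≥ 4. Combining the bounds, tw(G) = 4.

Treewidth 4.
Bags: B1 = {1, 2, 3, 4, 5}
Tree: (single bag)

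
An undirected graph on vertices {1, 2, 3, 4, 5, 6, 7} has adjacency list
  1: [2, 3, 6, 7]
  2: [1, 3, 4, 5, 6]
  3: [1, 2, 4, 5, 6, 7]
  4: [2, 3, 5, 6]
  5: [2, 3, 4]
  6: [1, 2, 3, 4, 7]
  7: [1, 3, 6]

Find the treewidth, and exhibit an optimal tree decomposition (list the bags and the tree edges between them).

Treewidth 3.
Bags: B1 = {2, 3, 4, 6}  B2 = {2, 3, 4, 5}  B3 = {1, 2, 3, 6}  B4 = {1, 3, 6, 7}
Tree: B1–B2, B1–B3, B3–B4

The largest bag has 4 vertices, giving width 3; this decomposition certifies tw(G) ≤ 3. For the lower bound, the 4 vertices {1, 2, 3, 6} are pairwise adjacent, and any tree decomposition puts a clique entirely inside one bag — forcing width ≥ 3. Hence tw(G) = 3 exactly.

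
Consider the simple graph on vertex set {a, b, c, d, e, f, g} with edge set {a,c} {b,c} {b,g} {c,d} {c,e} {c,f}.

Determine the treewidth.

1

A width-1 tree decomposition is:
Bags: B1 = {c, f}  B2 = {c, d}  B3 = {c, e}  B4 = {a, c}  B5 = {b, c}  B6 = {b, g}
Tree: B1–B2, B2–B3, B2–B4, B4–B5, B5–B6
Each bag holds 2 vertices, so the decomposition has width 1, which upper-bounds the treewidth. Any graph with an edge has treewidth ≥ 1, and G has the edge c–f. The upper and lower bounds meet at 1, so that is the treewidth.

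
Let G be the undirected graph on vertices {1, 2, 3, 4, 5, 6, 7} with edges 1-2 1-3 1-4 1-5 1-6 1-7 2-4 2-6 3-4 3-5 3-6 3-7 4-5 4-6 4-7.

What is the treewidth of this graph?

3

A width-3 tree decomposition is:
Bags: B1 = {1, 3, 4, 6}  B2 = {1, 3, 4, 5}  B3 = {1, 2, 4, 6}  B4 = {1, 3, 4, 7}
Tree: B1–B2, B1–B3, B2–B4
Every bag has size at most 4, so the width is 4 − 1 = 3 and tw(G) ≤ 3. On the other hand G contains the 4-clique {1, 2, 4, 6}. A clique must lie in a single bag of any decomposition, so no decomposition can have width below 3. Therefore the treewidth is 3.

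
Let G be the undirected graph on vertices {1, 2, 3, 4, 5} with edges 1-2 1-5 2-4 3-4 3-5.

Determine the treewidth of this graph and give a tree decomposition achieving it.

Treewidth 2.
One optimal decomposition is:
Bags: B1 = {1, 2, 5}  B2 = {2, 4, 5}  B3 = {3, 4, 5}
Tree: B1–B2, B2–B3

Each bag holds 3 vertices, so the decomposition has width 2, which upper-bounds the treewidth. For the lower bound, G contains the cycle 5–1–2–4–3–5, so G is not a forest; only forests have treewidth ≤ 1, hence tw(G) ≥ 2. Therefore the treewidth is 2.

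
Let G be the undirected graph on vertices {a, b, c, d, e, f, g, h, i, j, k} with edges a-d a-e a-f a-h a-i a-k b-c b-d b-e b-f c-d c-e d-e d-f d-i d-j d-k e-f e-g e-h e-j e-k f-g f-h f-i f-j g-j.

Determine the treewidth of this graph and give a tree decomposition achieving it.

Treewidth 3.
One such decomposition:
Bags: B1 = {b, d, e, f}  B2 = {a, d, e, f}  B3 = {a, e, f, h}  B4 = {b, c, d, e}  B5 = {a, d, e, k}  B6 = {d, e, f, j}  B7 = {e, f, g, j}  B8 = {a, d, f, i}
Tree: B1–B2, B2–B3, B1–B4, B2–B5, B1–B6, B6–B7, B2–B8

Every bag has size at most 4, so the width is 4 − 1 = 3 and tw(G) ≤ 3. Conversely, {b, c, d, e} is a clique of size 4, and the vertices of any clique must share a bag in every tree decomposition; so some bag has ≥ 4 vertices and tw(G) ≥ 3. Therefore the treewidth is 3.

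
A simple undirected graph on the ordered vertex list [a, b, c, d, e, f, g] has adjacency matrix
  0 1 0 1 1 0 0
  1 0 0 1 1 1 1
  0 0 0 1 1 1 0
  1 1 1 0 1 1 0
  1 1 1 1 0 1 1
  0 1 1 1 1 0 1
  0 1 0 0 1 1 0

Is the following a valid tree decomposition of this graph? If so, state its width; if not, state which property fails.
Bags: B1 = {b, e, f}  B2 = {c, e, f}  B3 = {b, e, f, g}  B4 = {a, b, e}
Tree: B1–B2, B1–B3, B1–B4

No — vertex d appears in no bag.

A tree decomposition must satisfy three properties: every vertex lies in some bag; for every edge, both endpoints lie together in some bag; and for every vertex, the bags containing it form a connected subtree. Here vertex d appears in no bag, so the decomposition is invalid.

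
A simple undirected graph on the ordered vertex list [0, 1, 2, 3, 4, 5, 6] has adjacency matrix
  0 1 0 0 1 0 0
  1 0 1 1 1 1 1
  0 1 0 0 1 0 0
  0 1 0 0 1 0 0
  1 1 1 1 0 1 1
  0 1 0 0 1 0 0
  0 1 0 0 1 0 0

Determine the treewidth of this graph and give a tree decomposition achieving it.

Every bag has size at most 3, so the width is 3 − 1 = 2 and tw(G) ≤ 2. For the lower bound, the 3 vertices {0, 1, 4} are pairwise adjacent, and any tree decomposition puts a clique entirely inside one bag — forcing width ≥ 2. The upper and lower bounds meet at 2, so that is the treewidth.

Treewidth 2.
One such decomposition:
Bags: B1 = {1, 4, 5}  B2 = {1, 3, 4}  B3 = {1, 2, 4}  B4 = {0, 1, 4}  B5 = {1, 4, 6}
Tree: B1–B2, B2–B3, B1–B4, B2–B5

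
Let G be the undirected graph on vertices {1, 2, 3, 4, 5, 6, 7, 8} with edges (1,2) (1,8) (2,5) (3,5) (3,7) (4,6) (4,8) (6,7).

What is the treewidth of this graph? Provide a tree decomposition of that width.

Treewidth 2.
One optimal decomposition is:
Bags: B1 = {2, 3, 5}  B2 = {1, 2, 3}  B3 = {1, 3, 8}  B4 = {3, 4, 8}  B5 = {3, 4, 6}  B6 = {3, 6, 7}
Tree: B1–B2, B2–B3, B3–B4, B4–B5, B5–B6

The largest bag has 3 vertices, giving width 2; this decomposition certifies tw(G) ≤ 2. Since 3–5–2–1–8–4–6–7–3 is a cycle in G, G is not acyclic. Forests are exactly the graphs of treewidth ≤ 1, so tw(G) ≥ 2. The upper and lower bounds meet at 2, so that is the treewidth.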